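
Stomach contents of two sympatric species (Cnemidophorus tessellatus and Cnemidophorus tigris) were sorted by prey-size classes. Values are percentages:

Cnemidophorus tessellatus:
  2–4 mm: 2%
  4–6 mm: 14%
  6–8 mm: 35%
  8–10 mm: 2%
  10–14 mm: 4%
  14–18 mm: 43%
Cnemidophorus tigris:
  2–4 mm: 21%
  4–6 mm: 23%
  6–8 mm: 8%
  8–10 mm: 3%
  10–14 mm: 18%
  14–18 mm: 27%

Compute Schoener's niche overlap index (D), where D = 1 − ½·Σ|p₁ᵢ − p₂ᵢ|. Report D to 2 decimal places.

0.57

Convert percentages to proportions (divide by 100).
Σ|p₁ᵢ − p₂ᵢ| = 0.19 + 0.09 + 0.27 + 0.01 + 0.14 + 0.16 = 0.86
D = 1 − ½ × 0.86 = 1 − 0.430 = 0.5700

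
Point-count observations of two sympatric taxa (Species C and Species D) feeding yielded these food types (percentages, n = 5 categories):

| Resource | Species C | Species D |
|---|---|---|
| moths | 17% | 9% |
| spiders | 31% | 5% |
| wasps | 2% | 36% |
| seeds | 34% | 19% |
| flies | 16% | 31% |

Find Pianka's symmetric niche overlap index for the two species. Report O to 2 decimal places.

Convert percentages to proportions (divide by 100).
Σ p₁ᵢp₂ᵢ = 0.0153 + 0.0155 + 0.0072 + 0.0646 + 0.0496 = 0.1522
Σp_1ᵢ² = 0.17² + 0.31² + 0.02² + 0.34² + 0.16² = 0.0289 + 0.0961 + 0.0004 + 0.1156 + 0.0256 = 0.2666
Σp_2ᵢ² = 0.09² + 0.05² + 0.36² + 0.19² + 0.31² = 0.0081 + 0.0025 + 0.1296 + 0.0361 + 0.0961 = 0.2724
O = 0.1522 / √(0.2666 × 0.2724) = 0.1522 / 0.26948 = 0.5648

0.56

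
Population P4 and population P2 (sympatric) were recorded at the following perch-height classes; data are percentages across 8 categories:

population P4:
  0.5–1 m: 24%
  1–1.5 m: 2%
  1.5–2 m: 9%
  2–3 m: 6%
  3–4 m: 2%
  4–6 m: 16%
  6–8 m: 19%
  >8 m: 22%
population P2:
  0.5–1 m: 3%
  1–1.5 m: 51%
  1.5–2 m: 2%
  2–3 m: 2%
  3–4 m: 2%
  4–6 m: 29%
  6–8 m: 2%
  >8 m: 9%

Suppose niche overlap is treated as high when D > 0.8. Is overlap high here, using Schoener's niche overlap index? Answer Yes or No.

No

Convert percentages to proportions (divide by 100).
Σ|p₁ᵢ − p₂ᵢ| = 0.21 + 0.49 + 0.07 + 0.04 + 0.00 + 0.13 + 0.17 + 0.13 = 1.24
D = 1 − ½ × 1.24 = 1 − 0.620 = 0.3800
D = 0.3800 < 0.8 → No.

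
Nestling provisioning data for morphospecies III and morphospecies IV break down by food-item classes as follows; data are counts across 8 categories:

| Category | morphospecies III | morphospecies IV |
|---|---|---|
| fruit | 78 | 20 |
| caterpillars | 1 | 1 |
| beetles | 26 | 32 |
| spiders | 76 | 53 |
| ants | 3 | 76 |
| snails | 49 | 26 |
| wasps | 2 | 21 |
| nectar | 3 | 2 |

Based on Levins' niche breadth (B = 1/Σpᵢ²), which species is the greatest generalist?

morphospecies IV

Proportions for morphospecies III (n=238): 78/238=0.3277, 1/238=0.0042, 26/238=0.1092, 76/238=0.3193, 3/238=0.0126, 49/238=0.2059, 2/238=0.0084, 3/238=0.0126
Proportions for morphospecies IV (n=231): 20/231=0.0866, 1/231=0.0043, 32/231=0.1385, 53/231=0.2294, 76/231=0.3290, 26/231=0.1126, 21/231=0.0909, 2/231=0.0087
Σp_IIIᵢ² = 0.3277² + 0.0042² + 0.1092² + 0.3193² + 0.0126² + 0.2059² + 0.0084² + 0.0126² = 0.107387 + 0.000018 + 0.011925 + 0.101952 + 0.000159 + 0.042395 + 0.000071 + 0.000159 = 0.264066
B_III = 1 / 0.264066 = 3.7869
Σp_IVᵢ² = 0.0866² + 0.0043² + 0.1385² + 0.2294² + 0.3290² + 0.1126² + 0.0909² + 0.0087² = 0.007500 + 0.000018 + 0.019182 + 0.052624 + 0.108241 + 0.012679 + 0.008263 + 0.000076 = 0.208583
B_IV = 1 / 0.208583 = 4.7943
Highest B → broadest niche (most generalist): morphospecies IV (B = 4.79).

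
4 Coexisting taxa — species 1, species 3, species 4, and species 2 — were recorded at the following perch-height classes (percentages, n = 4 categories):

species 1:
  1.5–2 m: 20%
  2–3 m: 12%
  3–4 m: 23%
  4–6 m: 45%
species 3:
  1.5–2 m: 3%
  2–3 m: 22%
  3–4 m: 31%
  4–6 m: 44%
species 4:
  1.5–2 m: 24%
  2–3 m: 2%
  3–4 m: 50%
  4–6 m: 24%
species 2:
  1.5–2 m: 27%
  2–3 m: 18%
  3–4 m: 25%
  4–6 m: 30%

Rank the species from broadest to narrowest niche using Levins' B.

Convert percentages to proportions (divide by 100).
Σp_1ᵢ² = 0.20² + 0.12² + 0.23² + 0.45² = 0.0400 + 0.0144 + 0.0529 + 0.2025 = 0.3098
B_1 = 1 / 0.3098 = 3.2279
Σp_3ᵢ² = 0.03² + 0.22² + 0.31² + 0.44² = 0.0009 + 0.0484 + 0.0961 + 0.1936 = 0.3390
B_3 = 1 / 0.3390 = 2.9499
Σp_4ᵢ² = 0.24² + 0.02² + 0.50² + 0.24² = 0.0576 + 0.0004 + 0.2500 + 0.0576 = 0.3656
B_4 = 1 / 0.3656 = 2.7352
Σp_2ᵢ² = 0.27² + 0.18² + 0.25² + 0.30² = 0.0729 + 0.0324 + 0.0625 + 0.0900 = 0.2578
B_2 = 1 / 0.2578 = 3.8790
Ranking by B (broadest → narrowest): species 2 (3.88) > species 1 (3.23) > species 3 (2.95) > species 4 (2.74)

species 2 > species 1 > species 3 > species 4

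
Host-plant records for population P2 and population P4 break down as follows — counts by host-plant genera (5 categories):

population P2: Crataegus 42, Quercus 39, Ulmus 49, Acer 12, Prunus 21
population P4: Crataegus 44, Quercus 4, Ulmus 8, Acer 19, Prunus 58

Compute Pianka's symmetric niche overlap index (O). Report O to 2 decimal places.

0.64

Proportions for population P2 (n=163): 42/163=0.2577, 39/163=0.2393, 49/163=0.3006, 12/163=0.0736, 21/163=0.1288
Proportions for population P4 (n=133): 44/133=0.3308, 4/133=0.0301, 8/133=0.0602, 19/133=0.1429, 58/133=0.4361
Σ p₁ᵢp₂ᵢ = 0.085247 + 0.007203 + 0.018096 + 0.010517 + 0.056170 = 0.177233
Σp_1ᵢ² = 0.2577² + 0.2393² + 0.3006² + 0.0736² + 0.1288² = 0.066409 + 0.057264 + 0.090360 + 0.005417 + 0.016589 = 0.236039
Σp_2ᵢ² = 0.3308² + 0.0301² + 0.0602² + 0.1429² + 0.4361² = 0.109429 + 0.000906 + 0.003624 + 0.020420 + 0.190183 = 0.324562
O = 0.177233 / √(0.236039 × 0.324562) = 0.177233 / 0.2767838 = 0.6403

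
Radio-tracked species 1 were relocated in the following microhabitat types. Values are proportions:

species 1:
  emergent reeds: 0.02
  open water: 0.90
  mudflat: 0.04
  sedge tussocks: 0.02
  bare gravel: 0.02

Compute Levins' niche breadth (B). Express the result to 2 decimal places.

Σpᵢ² = 0.02² + 0.90² + 0.04² + 0.02² + 0.02² = 0.0004 + 0.8100 + 0.0016 + 0.0004 + 0.0004 = 0.8128
B = 1 / 0.8128 = 1.2303

1.23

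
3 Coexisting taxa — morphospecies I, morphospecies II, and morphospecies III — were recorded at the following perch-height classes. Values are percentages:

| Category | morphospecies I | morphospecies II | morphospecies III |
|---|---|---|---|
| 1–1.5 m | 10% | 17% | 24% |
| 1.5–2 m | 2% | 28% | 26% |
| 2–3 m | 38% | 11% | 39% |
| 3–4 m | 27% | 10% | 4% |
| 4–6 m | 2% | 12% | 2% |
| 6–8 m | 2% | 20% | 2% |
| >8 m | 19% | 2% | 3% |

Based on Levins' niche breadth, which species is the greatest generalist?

morphospecies II

Convert percentages to proportions (divide by 100).
Σp_Iᵢ² = 0.10² + 0.02² + 0.38² + 0.27² + 0.02² + 0.02² + 0.19² = 0.0100 + 0.0004 + 0.1444 + 0.0729 + 0.0004 + 0.0004 + 0.0361 = 0.2646
B_I = 1 / 0.2646 = 3.7793
Σp_IIᵢ² = 0.17² + 0.28² + 0.11² + 0.10² + 0.12² + 0.20² + 0.02² = 0.0289 + 0.0784 + 0.0121 + 0.0100 + 0.0144 + 0.0400 + 0.0004 = 0.1842
B_II = 1 / 0.1842 = 5.4289
Σp_IIIᵢ² = 0.24² + 0.26² + 0.39² + 0.04² + 0.02² + 0.02² + 0.03² = 0.0576 + 0.0676 + 0.1521 + 0.0016 + 0.0004 + 0.0004 + 0.0009 = 0.2806
B_III = 1 / 0.2806 = 3.5638
Highest B → broadest niche (most generalist): morphospecies II (B = 5.43).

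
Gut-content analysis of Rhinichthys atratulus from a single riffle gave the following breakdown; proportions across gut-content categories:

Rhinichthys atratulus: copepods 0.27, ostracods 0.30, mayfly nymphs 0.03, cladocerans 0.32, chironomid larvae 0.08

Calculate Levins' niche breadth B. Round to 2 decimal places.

3.67

Σpᵢ² = 0.27² + 0.30² + 0.03² + 0.32² + 0.08² = 0.0729 + 0.0900 + 0.0009 + 0.1024 + 0.0064 = 0.2726
B = 1 / 0.2726 = 3.6684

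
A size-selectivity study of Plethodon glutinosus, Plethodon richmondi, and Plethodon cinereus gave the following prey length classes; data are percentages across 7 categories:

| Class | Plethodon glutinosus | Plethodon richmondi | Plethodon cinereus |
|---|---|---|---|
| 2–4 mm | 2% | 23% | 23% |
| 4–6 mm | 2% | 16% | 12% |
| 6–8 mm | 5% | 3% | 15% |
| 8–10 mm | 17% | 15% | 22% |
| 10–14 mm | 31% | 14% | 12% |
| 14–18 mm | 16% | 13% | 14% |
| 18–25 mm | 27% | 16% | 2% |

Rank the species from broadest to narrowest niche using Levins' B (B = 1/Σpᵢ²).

Plethodon richmondi > Plethodon cinereus > Plethodon glutinosus

Convert percentages to proportions (divide by 100).
Σp_glutᵢ² = 0.02² + 0.02² + 0.05² + 0.17² + 0.31² + 0.16² + 0.27² = 0.0004 + 0.0004 + 0.0025 + 0.0289 + 0.0961 + 0.0256 + 0.0729 = 0.2268
B_glut = 1 / 0.2268 = 4.4092
Σp_richᵢ² = 0.23² + 0.16² + 0.03² + 0.15² + 0.14² + 0.13² + 0.16² = 0.0529 + 0.0256 + 0.0009 + 0.0225 + 0.0196 + 0.0169 + 0.0256 = 0.1640
B_rich = 1 / 0.1640 = 6.0976
Σp_cineᵢ² = 0.23² + 0.12² + 0.15² + 0.22² + 0.12² + 0.14² + 0.02² = 0.0529 + 0.0144 + 0.0225 + 0.0484 + 0.0144 + 0.0196 + 0.0004 = 0.1726
B_cine = 1 / 0.1726 = 5.7937
Ranking by B (broadest → narrowest): Plethodon richmondi (6.10) > Plethodon cinereus (5.79) > Plethodon glutinosus (4.41)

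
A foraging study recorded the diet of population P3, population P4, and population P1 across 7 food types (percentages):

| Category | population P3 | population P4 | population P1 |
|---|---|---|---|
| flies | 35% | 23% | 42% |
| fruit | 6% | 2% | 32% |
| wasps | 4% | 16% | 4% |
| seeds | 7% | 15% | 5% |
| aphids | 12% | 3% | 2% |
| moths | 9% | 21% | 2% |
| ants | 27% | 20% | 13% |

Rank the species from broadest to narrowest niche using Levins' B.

population P4 > population P3 > population P1

Convert percentages to proportions (divide by 100).
Σp_P3ᵢ² = 0.35² + 0.06² + 0.04² + 0.07² + 0.12² + 0.09² + 0.27² = 0.1225 + 0.0036 + 0.0016 + 0.0049 + 0.0144 + 0.0081 + 0.0729 = 0.2280
B_P3 = 1 / 0.2280 = 4.3860
Σp_P4ᵢ² = 0.23² + 0.02² + 0.16² + 0.15² + 0.03² + 0.21² + 0.20² = 0.0529 + 0.0004 + 0.0256 + 0.0225 + 0.0009 + 0.0441 + 0.0400 = 0.1864
B_P4 = 1 / 0.1864 = 5.3648
Σp_P1ᵢ² = 0.42² + 0.32² + 0.04² + 0.05² + 0.02² + 0.02² + 0.13² = 0.1764 + 0.1024 + 0.0016 + 0.0025 + 0.0004 + 0.0004 + 0.0169 = 0.3006
B_P1 = 1 / 0.3006 = 3.3267
Ranking by B (broadest → narrowest): population P4 (5.36) > population P3 (4.39) > population P1 (3.33)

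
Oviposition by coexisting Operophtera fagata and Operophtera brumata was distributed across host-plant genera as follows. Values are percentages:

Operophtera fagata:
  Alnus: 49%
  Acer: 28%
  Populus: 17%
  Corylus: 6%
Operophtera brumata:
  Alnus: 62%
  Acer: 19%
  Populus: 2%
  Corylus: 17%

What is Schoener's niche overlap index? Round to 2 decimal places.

Convert percentages to proportions (divide by 100).
Σ|p₁ᵢ − p₂ᵢ| = 0.13 + 0.09 + 0.15 + 0.11 = 0.48
D = 1 − ½ × 0.48 = 1 − 0.240 = 0.7600

0.76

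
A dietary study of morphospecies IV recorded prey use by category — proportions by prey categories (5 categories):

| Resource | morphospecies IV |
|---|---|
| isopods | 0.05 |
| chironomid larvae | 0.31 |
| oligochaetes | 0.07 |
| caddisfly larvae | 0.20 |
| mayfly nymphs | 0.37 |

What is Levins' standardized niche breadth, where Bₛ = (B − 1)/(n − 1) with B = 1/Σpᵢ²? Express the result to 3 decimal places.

0.642

Σpᵢ² = 0.05² + 0.31² + 0.07² + 0.20² + 0.37² = 0.0025 + 0.0961 + 0.0049 + 0.0400 + 0.1369 = 0.2804
B = 1 / 0.2804 = 3.56633
Bₛ = (B − 1)/(n − 1) = (3.56633 − 1)/(5 − 1) = 2.56633/4 = 0.64158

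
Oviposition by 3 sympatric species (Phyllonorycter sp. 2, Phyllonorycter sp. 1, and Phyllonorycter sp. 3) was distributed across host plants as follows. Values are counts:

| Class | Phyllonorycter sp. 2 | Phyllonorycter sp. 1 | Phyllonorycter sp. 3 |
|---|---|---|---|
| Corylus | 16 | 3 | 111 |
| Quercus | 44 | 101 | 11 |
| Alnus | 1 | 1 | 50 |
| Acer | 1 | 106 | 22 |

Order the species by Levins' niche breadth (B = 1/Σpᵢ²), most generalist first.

Proportions for Phyllonorycter sp. 2 (n=62): 16/62=0.2581, 44/62=0.7097, 1/62=0.0161, 1/62=0.0161
Proportions for Phyllonorycter sp. 1 (n=211): 3/211=0.0142, 101/211=0.4787, 1/211=0.0047, 106/211=0.5024
Proportions for Phyllonorycter sp. 3 (n=194): 111/194=0.5722, 11/194=0.0567, 50/194=0.2577, 22/194=0.1134
Σp_2ᵢ² = 0.2581² + 0.7097² + 0.0161² + 0.0161² = 0.066616 + 0.503674 + 0.000259 + 0.000259 = 0.570808
B_2 = 1 / 0.570808 = 1.7519
Σp_1ᵢ² = 0.0142² + 0.4787² + 0.0047² + 0.5024² = 0.000202 + 0.229154 + 0.000022 + 0.252406 = 0.481784
B_1 = 1 / 0.481784 = 2.0756
Σp_3ᵢ² = 0.5722² + 0.0567² + 0.2577² + 0.1134² = 0.327413 + 0.003215 + 0.066409 + 0.012860 = 0.409897
B_3 = 1 / 0.409897 = 2.4396
Ranking by B (broadest → narrowest): Phyllonorycter sp. 3 (2.44) > Phyllonorycter sp. 1 (2.08) > Phyllonorycter sp. 2 (1.75)

Phyllonorycter sp. 3 > Phyllonorycter sp. 1 > Phyllonorycter sp. 2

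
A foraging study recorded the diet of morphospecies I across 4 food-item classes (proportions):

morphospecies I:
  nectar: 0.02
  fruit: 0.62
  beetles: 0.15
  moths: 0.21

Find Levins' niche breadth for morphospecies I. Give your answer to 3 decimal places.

2.215

Σpᵢ² = 0.02² + 0.62² + 0.15² + 0.21² = 0.0004 + 0.3844 + 0.0225 + 0.0441 = 0.4514
B = 1 / 0.4514 = 2.21533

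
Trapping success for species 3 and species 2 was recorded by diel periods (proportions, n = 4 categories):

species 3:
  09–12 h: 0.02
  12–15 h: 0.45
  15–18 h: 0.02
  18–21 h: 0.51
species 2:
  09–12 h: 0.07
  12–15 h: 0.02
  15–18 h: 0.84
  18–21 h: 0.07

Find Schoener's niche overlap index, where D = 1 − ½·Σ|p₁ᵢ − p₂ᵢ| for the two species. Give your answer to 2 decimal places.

Σ|p₁ᵢ − p₂ᵢ| = 0.05 + 0.43 + 0.82 + 0.44 = 1.74
D = 1 − ½ × 1.74 = 1 − 0.870 = 0.1300

0.13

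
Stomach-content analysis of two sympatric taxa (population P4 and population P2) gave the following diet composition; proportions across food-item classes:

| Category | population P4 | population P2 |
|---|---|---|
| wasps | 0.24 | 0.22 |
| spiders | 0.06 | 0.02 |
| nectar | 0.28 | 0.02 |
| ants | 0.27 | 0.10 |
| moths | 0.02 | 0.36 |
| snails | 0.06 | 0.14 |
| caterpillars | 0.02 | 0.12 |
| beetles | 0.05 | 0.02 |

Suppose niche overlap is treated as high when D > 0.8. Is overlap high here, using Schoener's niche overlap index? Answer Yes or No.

No

Σ|p₁ᵢ − p₂ᵢ| = 0.02 + 0.04 + 0.26 + 0.17 + 0.34 + 0.08 + 0.10 + 0.03 = 1.04
D = 1 − ½ × 1.04 = 1 − 0.520 = 0.4800
D = 0.4800 < 0.8 → No.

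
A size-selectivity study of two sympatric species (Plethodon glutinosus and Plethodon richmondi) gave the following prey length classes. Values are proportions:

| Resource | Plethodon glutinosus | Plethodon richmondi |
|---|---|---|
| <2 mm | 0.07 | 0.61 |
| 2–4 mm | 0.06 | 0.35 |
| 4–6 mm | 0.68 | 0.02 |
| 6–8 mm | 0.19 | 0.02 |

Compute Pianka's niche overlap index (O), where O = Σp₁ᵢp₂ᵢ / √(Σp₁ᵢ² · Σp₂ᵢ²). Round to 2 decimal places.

0.16

Σ p₁ᵢp₂ᵢ = 0.0427 + 0.0210 + 0.0136 + 0.0038 = 0.0811
Σp_1ᵢ² = 0.07² + 0.06² + 0.68² + 0.19² = 0.0049 + 0.0036 + 0.4624 + 0.0361 = 0.5070
Σp_2ᵢ² = 0.61² + 0.35² + 0.02² + 0.02² = 0.3721 + 0.1225 + 0.0004 + 0.0004 = 0.4954
O = 0.0811 / √(0.5070 × 0.4954) = 0.0811 / 0.50117 = 0.1618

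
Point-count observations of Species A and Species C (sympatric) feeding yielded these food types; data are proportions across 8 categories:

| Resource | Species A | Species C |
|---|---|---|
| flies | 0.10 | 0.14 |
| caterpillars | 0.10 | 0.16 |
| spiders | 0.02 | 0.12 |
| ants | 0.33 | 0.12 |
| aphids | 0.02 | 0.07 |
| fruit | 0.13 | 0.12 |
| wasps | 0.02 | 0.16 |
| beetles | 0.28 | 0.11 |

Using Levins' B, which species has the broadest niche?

Species C

Σp_Aᵢ² = 0.10² + 0.10² + 0.02² + 0.33² + 0.02² + 0.13² + 0.02² + 0.28² = 0.0100 + 0.0100 + 0.0004 + 0.1089 + 0.0004 + 0.0169 + 0.0004 + 0.0784 = 0.2254
B_A = 1 / 0.2254 = 4.4366
Σp_Cᵢ² = 0.14² + 0.16² + 0.12² + 0.12² + 0.07² + 0.12² + 0.16² + 0.11² = 0.0196 + 0.0256 + 0.0144 + 0.0144 + 0.0049 + 0.0144 + 0.0256 + 0.0121 = 0.1310
B_C = 1 / 0.1310 = 7.6336
Highest B → broadest niche (most generalist): Species C (B = 7.63).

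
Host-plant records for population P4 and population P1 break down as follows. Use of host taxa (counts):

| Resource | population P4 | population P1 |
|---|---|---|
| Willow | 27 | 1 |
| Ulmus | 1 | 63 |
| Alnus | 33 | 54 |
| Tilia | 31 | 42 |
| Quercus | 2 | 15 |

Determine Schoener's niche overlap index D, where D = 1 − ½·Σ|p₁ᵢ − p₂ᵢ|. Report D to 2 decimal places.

0.59

Proportions for population P4 (n=94): 27/94=0.2872, 1/94=0.0106, 33/94=0.3511, 31/94=0.3298, 2/94=0.0213
Proportions for population P1 (n=175): 1/175=0.0057, 63/175=0.3600, 54/175=0.3086, 42/175=0.2400, 15/175=0.0857
Σ|p₁ᵢ − p₂ᵢ| = 0.2815 + 0.3494 + 0.0425 + 0.0898 + 0.0644 = 0.8276
D = 1 − ½ × 0.8276 = 1 − 0.41380 = 0.58620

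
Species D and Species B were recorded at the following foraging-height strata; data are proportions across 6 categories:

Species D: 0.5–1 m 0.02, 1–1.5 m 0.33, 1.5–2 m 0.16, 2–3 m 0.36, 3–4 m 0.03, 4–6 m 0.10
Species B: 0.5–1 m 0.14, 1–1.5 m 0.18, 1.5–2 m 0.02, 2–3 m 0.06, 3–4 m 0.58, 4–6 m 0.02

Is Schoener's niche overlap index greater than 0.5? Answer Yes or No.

Σ|p₁ᵢ − p₂ᵢ| = 0.12 + 0.15 + 0.14 + 0.30 + 0.55 + 0.08 = 1.34
D = 1 − ½ × 1.34 = 1 − 0.670 = 0.3300
D = 0.3300 < 0.5 → No.

No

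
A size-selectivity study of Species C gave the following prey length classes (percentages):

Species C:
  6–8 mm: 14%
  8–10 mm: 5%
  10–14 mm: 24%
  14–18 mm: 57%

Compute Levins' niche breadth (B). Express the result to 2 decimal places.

2.47

Convert percentages to proportions (divide by 100).
Σpᵢ² = 0.14² + 0.05² + 0.24² + 0.57² = 0.0196 + 0.0025 + 0.0576 + 0.3249 = 0.4046
B = 1 / 0.4046 = 2.4716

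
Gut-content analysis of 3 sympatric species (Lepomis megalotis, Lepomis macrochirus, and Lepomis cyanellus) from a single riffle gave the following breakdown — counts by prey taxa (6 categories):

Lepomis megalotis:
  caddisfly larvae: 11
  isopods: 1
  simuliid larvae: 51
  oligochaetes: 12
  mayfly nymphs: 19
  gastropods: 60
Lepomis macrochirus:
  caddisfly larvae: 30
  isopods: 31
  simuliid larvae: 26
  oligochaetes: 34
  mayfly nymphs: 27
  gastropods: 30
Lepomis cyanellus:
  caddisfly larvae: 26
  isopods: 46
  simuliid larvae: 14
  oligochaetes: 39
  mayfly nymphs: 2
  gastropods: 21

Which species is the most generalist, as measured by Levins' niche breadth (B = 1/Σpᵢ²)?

Proportions for Lepomis megalotis (n=154): 11/154=0.0714, 1/154=0.0065, 51/154=0.3312, 12/154=0.0779, 19/154=0.1234, 60/154=0.3896
Proportions for Lepomis macrochirus (n=178): 30/178=0.1685, 31/178=0.1742, 26/178=0.1461, 34/178=0.1910, 27/178=0.1517, 30/178=0.1685
Proportions for Lepomis cyanellus (n=148): 26/148=0.1757, 46/148=0.3108, 14/148=0.0946, 39/148=0.2635, 2/148=0.0135, 21/148=0.1419
Σp_megaᵢ² = 0.0714² + 0.0065² + 0.3312² + 0.0779² + 0.1234² + 0.3896² = 0.005098 + 0.000042 + 0.109693 + 0.006068 + 0.015228 + 0.151788 = 0.287917
B_mega = 1 / 0.287917 = 3.4732
Σp_macrᵢ² = 0.1685² + 0.1742² + 0.1461² + 0.1910² + 0.1517² + 0.1685² = 0.028392 + 0.030346 + 0.021345 + 0.036481 + 0.023013 + 0.028392 = 0.167969
B_macr = 1 / 0.167969 = 5.9535
Σp_cyanᵢ² = 0.1757² + 0.3108² + 0.0946² + 0.2635² + 0.0135² + 0.1419² = 0.030870 + 0.096597 + 0.008949 + 0.069432 + 0.000182 + 0.020136 = 0.226166
B_cyan = 1 / 0.226166 = 4.4215
Highest B → broadest niche (most generalist): Lepomis macrochirus (B = 5.95).

Lepomis macrochirus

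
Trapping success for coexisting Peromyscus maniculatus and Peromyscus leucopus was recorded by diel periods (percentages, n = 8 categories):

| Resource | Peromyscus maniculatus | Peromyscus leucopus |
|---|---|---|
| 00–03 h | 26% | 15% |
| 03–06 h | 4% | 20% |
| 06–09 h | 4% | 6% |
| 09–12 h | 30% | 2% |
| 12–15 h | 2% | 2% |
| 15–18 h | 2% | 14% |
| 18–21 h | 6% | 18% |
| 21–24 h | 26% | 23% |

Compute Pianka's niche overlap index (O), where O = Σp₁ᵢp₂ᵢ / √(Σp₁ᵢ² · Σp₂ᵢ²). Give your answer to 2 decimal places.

0.65

Convert percentages to proportions (divide by 100).
Σ p₁ᵢp₂ᵢ = 0.0390 + 0.0080 + 0.0024 + 0.0060 + 0.0004 + 0.0028 + 0.0108 + 0.0598 = 0.1292
Σp_1ᵢ² = 0.26² + 0.04² + 0.04² + 0.30² + 0.02² + 0.02² + 0.06² + 0.26² = 0.0676 + 0.0016 + 0.0016 + 0.0900 + 0.0004 + 0.0004 + 0.0036 + 0.0676 = 0.2328
Σp_2ᵢ² = 0.15² + 0.20² + 0.06² + 0.02² + 0.02² + 0.14² + 0.18² + 0.23² = 0.0225 + 0.0400 + 0.0036 + 0.0004 + 0.0004 + 0.0196 + 0.0324 + 0.0529 = 0.1718
O = 0.1292 / √(0.2328 × 0.1718) = 0.1292 / 0.19999 = 0.6460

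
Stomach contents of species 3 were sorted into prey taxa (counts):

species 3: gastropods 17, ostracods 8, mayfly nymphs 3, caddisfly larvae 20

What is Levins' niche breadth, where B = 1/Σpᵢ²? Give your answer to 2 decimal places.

Proportions for species 3 (n=48): 17/48=0.3542, 8/48=0.1667, 3/48=0.0625, 20/48=0.4167
Σpᵢ² = 0.3542² + 0.1667² + 0.0625² + 0.4167² = 0.125458 + 0.027789 + 0.003906 + 0.173639 = 0.330792
B = 1 / 0.330792 = 3.0230

3.02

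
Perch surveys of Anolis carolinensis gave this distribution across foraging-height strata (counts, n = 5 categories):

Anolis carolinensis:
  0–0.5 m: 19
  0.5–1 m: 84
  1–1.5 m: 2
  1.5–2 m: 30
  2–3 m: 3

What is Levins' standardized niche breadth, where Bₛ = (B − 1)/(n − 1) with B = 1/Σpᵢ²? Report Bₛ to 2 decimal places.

Proportions for Anolis carolinensis (n=138): 19/138=0.1377, 84/138=0.6087, 2/138=0.0145, 30/138=0.2174, 3/138=0.0217
Σpᵢ² = 0.1377² + 0.6087² + 0.0145² + 0.2174² + 0.0217² = 0.018961 + 0.370516 + 0.000210 + 0.047263 + 0.000471 = 0.437421
B = 1 / 0.437421 = 2.2861
Bₛ = (B − 1)/(n − 1) = (2.2861 − 1)/(5 − 1) = 1.2861/4 = 0.3215

0.32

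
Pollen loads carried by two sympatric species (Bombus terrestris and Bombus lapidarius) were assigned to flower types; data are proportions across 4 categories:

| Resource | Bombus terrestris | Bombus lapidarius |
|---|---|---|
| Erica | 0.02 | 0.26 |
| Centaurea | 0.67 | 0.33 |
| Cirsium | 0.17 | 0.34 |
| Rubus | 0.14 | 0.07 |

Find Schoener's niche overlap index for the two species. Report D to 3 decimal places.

0.590

Σ|p₁ᵢ − p₂ᵢ| = 0.24 + 0.34 + 0.17 + 0.07 = 0.82
D = 1 − ½ × 0.82 = 1 − 0.410 = 0.59000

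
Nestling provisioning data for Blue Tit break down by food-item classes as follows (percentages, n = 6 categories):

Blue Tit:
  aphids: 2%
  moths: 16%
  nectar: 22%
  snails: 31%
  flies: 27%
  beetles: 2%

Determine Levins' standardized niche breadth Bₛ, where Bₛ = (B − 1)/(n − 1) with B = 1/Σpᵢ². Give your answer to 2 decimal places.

0.62

Convert percentages to proportions (divide by 100).
Σpᵢ² = 0.02² + 0.16² + 0.22² + 0.31² + 0.27² + 0.02² = 0.0004 + 0.0256 + 0.0484 + 0.0961 + 0.0729 + 0.0004 = 0.2438
B = 1 / 0.2438 = 4.1017
Bₛ = (B − 1)/(n − 1) = (4.1017 − 1)/(6 − 1) = 3.1017/5 = 0.6203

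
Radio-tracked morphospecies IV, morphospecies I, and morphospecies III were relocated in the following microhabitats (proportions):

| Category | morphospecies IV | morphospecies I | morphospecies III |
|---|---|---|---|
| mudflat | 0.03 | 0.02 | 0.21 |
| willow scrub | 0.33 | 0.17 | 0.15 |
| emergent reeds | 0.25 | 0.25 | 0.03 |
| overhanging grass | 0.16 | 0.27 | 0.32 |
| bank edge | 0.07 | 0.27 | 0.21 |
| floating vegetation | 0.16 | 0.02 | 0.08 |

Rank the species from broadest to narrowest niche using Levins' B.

Σp_IVᵢ² = 0.03² + 0.33² + 0.25² + 0.16² + 0.07² + 0.16² = 0.0009 + 0.1089 + 0.0625 + 0.0256 + 0.0049 + 0.0256 = 0.2284
B_IV = 1 / 0.2284 = 4.3783
Σp_Iᵢ² = 0.02² + 0.17² + 0.25² + 0.27² + 0.27² + 0.02² = 0.0004 + 0.0289 + 0.0625 + 0.0729 + 0.0729 + 0.0004 = 0.2380
B_I = 1 / 0.2380 = 4.2017
Σp_IIIᵢ² = 0.21² + 0.15² + 0.03² + 0.32² + 0.21² + 0.08² = 0.0441 + 0.0225 + 0.0009 + 0.1024 + 0.0441 + 0.0064 = 0.2204
B_III = 1 / 0.2204 = 4.5372
Ranking by B (broadest → narrowest): morphospecies III (4.54) > morphospecies IV (4.38) > morphospecies I (4.20)

morphospecies III > morphospecies IV > morphospecies I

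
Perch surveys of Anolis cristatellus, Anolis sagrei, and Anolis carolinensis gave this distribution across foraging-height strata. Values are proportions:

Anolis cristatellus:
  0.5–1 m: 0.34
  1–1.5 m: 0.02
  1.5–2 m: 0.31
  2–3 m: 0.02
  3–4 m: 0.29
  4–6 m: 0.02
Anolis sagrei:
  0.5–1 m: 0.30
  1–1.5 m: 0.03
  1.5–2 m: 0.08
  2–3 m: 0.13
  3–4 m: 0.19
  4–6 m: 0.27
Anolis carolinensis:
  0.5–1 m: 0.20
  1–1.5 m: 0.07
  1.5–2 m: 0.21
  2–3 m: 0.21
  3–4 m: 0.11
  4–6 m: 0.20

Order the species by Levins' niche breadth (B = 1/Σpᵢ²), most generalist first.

Anolis carolinensis > Anolis sagrei > Anolis cristatellus

Σp_crisᵢ² = 0.34² + 0.02² + 0.31² + 0.02² + 0.29² + 0.02² = 0.1156 + 0.0004 + 0.0961 + 0.0004 + 0.0841 + 0.0004 = 0.2970
B_cris = 1 / 0.2970 = 3.3670
Σp_sagrᵢ² = 0.30² + 0.03² + 0.08² + 0.13² + 0.19² + 0.27² = 0.0900 + 0.0009 + 0.0064 + 0.0169 + 0.0361 + 0.0729 = 0.2232
B_sagr = 1 / 0.2232 = 4.4803
Σp_caroᵢ² = 0.20² + 0.07² + 0.21² + 0.21² + 0.11² + 0.20² = 0.0400 + 0.0049 + 0.0441 + 0.0441 + 0.0121 + 0.0400 = 0.1852
B_caro = 1 / 0.1852 = 5.3996
Ranking by B (broadest → narrowest): Anolis carolinensis (5.40) > Anolis sagrei (4.48) > Anolis cristatellus (3.37)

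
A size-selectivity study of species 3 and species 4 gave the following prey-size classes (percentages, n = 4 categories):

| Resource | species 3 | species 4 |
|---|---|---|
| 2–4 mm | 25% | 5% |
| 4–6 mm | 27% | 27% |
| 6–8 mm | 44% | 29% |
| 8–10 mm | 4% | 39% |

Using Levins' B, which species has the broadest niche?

Convert percentages to proportions (divide by 100).
Σp_3ᵢ² = 0.25² + 0.27² + 0.44² + 0.04² = 0.0625 + 0.0729 + 0.1936 + 0.0016 = 0.3306
B_3 = 1 / 0.3306 = 3.0248
Σp_4ᵢ² = 0.05² + 0.27² + 0.29² + 0.39² = 0.0025 + 0.0729 + 0.0841 + 0.1521 = 0.3116
B_4 = 1 / 0.3116 = 3.2092
Highest B → broadest niche (most generalist): species 4 (B = 3.21).

species 4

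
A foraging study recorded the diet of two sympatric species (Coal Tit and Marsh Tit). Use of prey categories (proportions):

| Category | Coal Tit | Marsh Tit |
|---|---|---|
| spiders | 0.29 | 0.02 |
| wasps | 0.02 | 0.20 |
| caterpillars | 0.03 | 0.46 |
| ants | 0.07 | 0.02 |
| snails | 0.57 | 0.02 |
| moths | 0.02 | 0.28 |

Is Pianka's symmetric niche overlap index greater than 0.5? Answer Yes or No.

Σ p₁ᵢp₂ᵢ = 0.0058 + 0.0040 + 0.0138 + 0.0014 + 0.0114 + 0.0056 = 0.0420
Σp_1ᵢ² = 0.29² + 0.02² + 0.03² + 0.07² + 0.57² + 0.02² = 0.0841 + 0.0004 + 0.0009 + 0.0049 + 0.3249 + 0.0004 = 0.4156
Σp_2ᵢ² = 0.02² + 0.20² + 0.46² + 0.02² + 0.02² + 0.28² = 0.0004 + 0.0400 + 0.2116 + 0.0004 + 0.0004 + 0.0784 = 0.3312
O = 0.0420 / √(0.4156 × 0.3312) = 0.0420 / 0.37101 = 0.1132
O = 0.1132 < 0.5 → No.

No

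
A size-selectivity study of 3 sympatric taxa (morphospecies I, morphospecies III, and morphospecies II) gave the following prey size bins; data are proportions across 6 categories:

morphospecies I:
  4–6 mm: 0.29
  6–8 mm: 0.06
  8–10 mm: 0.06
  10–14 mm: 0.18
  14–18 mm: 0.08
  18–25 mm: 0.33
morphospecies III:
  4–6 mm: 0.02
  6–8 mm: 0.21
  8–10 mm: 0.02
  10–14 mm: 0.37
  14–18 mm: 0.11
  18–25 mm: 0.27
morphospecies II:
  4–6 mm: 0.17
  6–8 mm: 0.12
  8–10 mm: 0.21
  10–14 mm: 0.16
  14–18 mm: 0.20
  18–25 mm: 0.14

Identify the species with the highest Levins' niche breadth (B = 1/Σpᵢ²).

Σp_Iᵢ² = 0.29² + 0.06² + 0.06² + 0.18² + 0.08² + 0.33² = 0.0841 + 0.0036 + 0.0036 + 0.0324 + 0.0064 + 0.1089 = 0.2390
B_I = 1 / 0.2390 = 4.1841
Σp_IIIᵢ² = 0.02² + 0.21² + 0.02² + 0.37² + 0.11² + 0.27² = 0.0004 + 0.0441 + 0.0004 + 0.1369 + 0.0121 + 0.0729 = 0.2668
B_III = 1 / 0.2668 = 3.7481
Σp_IIᵢ² = 0.17² + 0.12² + 0.21² + 0.16² + 0.20² + 0.14² = 0.0289 + 0.0144 + 0.0441 + 0.0256 + 0.0400 + 0.0196 = 0.1726
B_II = 1 / 0.1726 = 5.7937
Highest B → broadest niche (most generalist): morphospecies II (B = 5.79).

morphospecies II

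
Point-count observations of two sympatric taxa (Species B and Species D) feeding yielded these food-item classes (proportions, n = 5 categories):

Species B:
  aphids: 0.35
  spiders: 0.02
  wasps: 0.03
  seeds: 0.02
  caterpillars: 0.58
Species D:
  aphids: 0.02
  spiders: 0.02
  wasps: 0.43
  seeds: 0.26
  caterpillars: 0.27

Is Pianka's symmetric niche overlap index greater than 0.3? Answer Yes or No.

Yes

Σ p₁ᵢp₂ᵢ = 0.0070 + 0.0004 + 0.0129 + 0.0052 + 0.1566 = 0.1821
Σp_1ᵢ² = 0.35² + 0.02² + 0.03² + 0.02² + 0.58² = 0.1225 + 0.0004 + 0.0009 + 0.0004 + 0.3364 = 0.4606
Σp_2ᵢ² = 0.02² + 0.02² + 0.43² + 0.26² + 0.27² = 0.0004 + 0.0004 + 0.1849 + 0.0676 + 0.0729 = 0.3262
O = 0.1821 / √(0.4606 × 0.3262) = 0.1821 / 0.38762 = 0.4698
O = 0.4698 > 0.3 → Yes.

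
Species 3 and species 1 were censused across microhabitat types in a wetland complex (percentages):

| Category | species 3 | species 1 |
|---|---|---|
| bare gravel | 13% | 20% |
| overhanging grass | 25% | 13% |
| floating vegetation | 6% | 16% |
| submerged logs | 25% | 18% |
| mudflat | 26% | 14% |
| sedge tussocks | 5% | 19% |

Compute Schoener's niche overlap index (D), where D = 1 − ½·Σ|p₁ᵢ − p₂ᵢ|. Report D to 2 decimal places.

Convert percentages to proportions (divide by 100).
Σ|p₁ᵢ − p₂ᵢ| = 0.07 + 0.12 + 0.10 + 0.07 + 0.12 + 0.14 = 0.62
D = 1 − ½ × 0.62 = 1 − 0.310 = 0.6900

0.69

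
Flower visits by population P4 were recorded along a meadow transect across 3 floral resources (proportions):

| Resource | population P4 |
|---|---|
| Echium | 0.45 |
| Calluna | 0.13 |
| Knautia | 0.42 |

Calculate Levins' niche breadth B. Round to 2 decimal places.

Σpᵢ² = 0.45² + 0.13² + 0.42² = 0.2025 + 0.0169 + 0.1764 = 0.3958
B = 1 / 0.3958 = 2.5265

2.53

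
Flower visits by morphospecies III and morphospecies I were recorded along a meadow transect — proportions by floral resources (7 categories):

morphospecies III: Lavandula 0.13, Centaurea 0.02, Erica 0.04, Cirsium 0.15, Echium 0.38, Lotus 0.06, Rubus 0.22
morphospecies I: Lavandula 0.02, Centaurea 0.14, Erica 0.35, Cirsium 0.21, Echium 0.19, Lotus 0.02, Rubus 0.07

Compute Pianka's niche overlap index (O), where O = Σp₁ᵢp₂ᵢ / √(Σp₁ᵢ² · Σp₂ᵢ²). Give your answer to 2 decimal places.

0.60

Σ p₁ᵢp₂ᵢ = 0.0026 + 0.0028 + 0.0140 + 0.0315 + 0.0722 + 0.0012 + 0.0154 = 0.1397
Σp_1ᵢ² = 0.13² + 0.02² + 0.04² + 0.15² + 0.38² + 0.06² + 0.22² = 0.0169 + 0.0004 + 0.0016 + 0.0225 + 0.1444 + 0.0036 + 0.0484 = 0.2378
Σp_2ᵢ² = 0.02² + 0.14² + 0.35² + 0.21² + 0.19² + 0.02² + 0.07² = 0.0004 + 0.0196 + 0.1225 + 0.0441 + 0.0361 + 0.0004 + 0.0049 = 0.2280
O = 0.1397 / √(0.2378 × 0.2280) = 0.1397 / 0.23285 = 0.6000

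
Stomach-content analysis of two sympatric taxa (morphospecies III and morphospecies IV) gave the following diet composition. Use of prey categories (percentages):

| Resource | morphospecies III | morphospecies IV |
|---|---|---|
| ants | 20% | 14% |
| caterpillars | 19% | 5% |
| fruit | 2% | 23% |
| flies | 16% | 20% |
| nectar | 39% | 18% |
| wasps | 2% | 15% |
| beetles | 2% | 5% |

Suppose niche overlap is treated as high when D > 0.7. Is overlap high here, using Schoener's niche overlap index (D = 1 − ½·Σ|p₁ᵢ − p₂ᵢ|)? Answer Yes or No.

No

Convert percentages to proportions (divide by 100).
Σ|p₁ᵢ − p₂ᵢ| = 0.06 + 0.14 + 0.21 + 0.04 + 0.21 + 0.13 + 0.03 = 0.82
D = 1 − ½ × 0.82 = 1 − 0.410 = 0.5900
D = 0.5900 < 0.7 → No.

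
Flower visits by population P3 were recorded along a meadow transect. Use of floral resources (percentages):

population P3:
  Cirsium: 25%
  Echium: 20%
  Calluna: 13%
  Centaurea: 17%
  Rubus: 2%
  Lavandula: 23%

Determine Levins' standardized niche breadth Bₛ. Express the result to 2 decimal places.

Convert percentages to proportions (divide by 100).
Σpᵢ² = 0.25² + 0.20² + 0.13² + 0.17² + 0.02² + 0.23² = 0.0625 + 0.0400 + 0.0169 + 0.0289 + 0.0004 + 0.0529 = 0.2016
B = 1 / 0.2016 = 4.9603
Bₛ = (B − 1)/(n − 1) = (4.9603 − 1)/(6 − 1) = 3.9603/5 = 0.7921

0.79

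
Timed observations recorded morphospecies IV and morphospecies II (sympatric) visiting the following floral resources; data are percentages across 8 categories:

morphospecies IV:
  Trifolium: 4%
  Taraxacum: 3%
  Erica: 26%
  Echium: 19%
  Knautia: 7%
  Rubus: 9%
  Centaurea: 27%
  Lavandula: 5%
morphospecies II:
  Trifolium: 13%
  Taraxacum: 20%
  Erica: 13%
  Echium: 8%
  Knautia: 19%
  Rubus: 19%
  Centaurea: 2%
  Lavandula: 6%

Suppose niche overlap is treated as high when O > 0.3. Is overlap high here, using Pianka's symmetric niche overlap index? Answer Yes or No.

Yes

Convert percentages to proportions (divide by 100).
Σ p₁ᵢp₂ᵢ = 0.0052 + 0.0060 + 0.0338 + 0.0152 + 0.0133 + 0.0171 + 0.0054 + 0.0030 = 0.0990
Σp_1ᵢ² = 0.04² + 0.03² + 0.26² + 0.19² + 0.07² + 0.09² + 0.27² + 0.05² = 0.0016 + 0.0009 + 0.0676 + 0.0361 + 0.0049 + 0.0081 + 0.0729 + 0.0025 = 0.1946
Σp_2ᵢ² = 0.13² + 0.20² + 0.13² + 0.08² + 0.19² + 0.19² + 0.02² + 0.06² = 0.0169 + 0.0400 + 0.0169 + 0.0064 + 0.0361 + 0.0361 + 0.0004 + 0.0036 = 0.1564
O = 0.0990 / √(0.1946 × 0.1564) = 0.0990 / 0.17446 = 0.5675
O = 0.5675 > 0.3 → Yes.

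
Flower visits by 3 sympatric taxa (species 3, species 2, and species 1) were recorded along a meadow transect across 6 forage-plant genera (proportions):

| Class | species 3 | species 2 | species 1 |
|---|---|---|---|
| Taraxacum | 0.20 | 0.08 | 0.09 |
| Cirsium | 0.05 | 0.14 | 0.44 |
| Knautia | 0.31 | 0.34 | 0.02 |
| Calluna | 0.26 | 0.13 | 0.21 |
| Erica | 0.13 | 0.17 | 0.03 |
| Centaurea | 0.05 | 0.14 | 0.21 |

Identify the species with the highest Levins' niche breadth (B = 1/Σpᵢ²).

species 2

Σp_3ᵢ² = 0.20² + 0.05² + 0.31² + 0.26² + 0.13² + 0.05² = 0.0400 + 0.0025 + 0.0961 + 0.0676 + 0.0169 + 0.0025 = 0.2256
B_3 = 1 / 0.2256 = 4.4326
Σp_2ᵢ² = 0.08² + 0.14² + 0.34² + 0.13² + 0.17² + 0.14² = 0.0064 + 0.0196 + 0.1156 + 0.0169 + 0.0289 + 0.0196 = 0.2070
B_2 = 1 / 0.2070 = 4.8309
Σp_1ᵢ² = 0.09² + 0.44² + 0.02² + 0.21² + 0.03² + 0.21² = 0.0081 + 0.1936 + 0.0004 + 0.0441 + 0.0009 + 0.0441 = 0.2912
B_1 = 1 / 0.2912 = 3.4341
Highest B → broadest niche (most generalist): species 2 (B = 4.83).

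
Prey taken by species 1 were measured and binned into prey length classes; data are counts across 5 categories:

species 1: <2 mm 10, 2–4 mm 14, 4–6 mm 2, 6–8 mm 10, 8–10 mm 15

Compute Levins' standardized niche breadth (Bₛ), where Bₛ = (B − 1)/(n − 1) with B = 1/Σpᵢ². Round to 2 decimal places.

0.79

Proportions for species 1 (n=51): 10/51=0.1961, 14/51=0.2745, 2/51=0.0392, 10/51=0.1961, 15/51=0.2941
Σpᵢ² = 0.1961² + 0.2745² + 0.0392² + 0.1961² + 0.2941² = 0.038455 + 0.075350 + 0.001537 + 0.038455 + 0.086495 = 0.240292
B = 1 / 0.240292 = 4.1616
Bₛ = (B − 1)/(n − 1) = (4.1616 − 1)/(5 − 1) = 3.1616/4 = 0.7904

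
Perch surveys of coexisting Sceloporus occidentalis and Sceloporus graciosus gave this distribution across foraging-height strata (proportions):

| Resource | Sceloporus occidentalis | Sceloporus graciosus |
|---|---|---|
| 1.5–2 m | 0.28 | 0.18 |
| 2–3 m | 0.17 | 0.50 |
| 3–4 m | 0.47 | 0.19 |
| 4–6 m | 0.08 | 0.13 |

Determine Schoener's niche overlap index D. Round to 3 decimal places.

Σ|p₁ᵢ − p₂ᵢ| = 0.10 + 0.33 + 0.28 + 0.05 = 0.76
D = 1 − ½ × 0.76 = 1 − 0.380 = 0.62000

0.620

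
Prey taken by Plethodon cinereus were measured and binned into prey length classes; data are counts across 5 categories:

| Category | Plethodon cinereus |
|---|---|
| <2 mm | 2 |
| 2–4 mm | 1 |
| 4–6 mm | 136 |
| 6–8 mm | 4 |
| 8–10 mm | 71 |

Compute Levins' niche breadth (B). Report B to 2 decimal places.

Proportions for Plethodon cinereus (n=214): 2/214=0.0093, 1/214=0.0047, 136/214=0.6355, 4/214=0.0187, 71/214=0.3318
Σpᵢ² = 0.0093² + 0.0047² + 0.6355² + 0.0187² + 0.3318² = 0.000086 + 0.000022 + 0.403860 + 0.000350 + 0.110091 = 0.514409
B = 1 / 0.514409 = 1.9440

1.94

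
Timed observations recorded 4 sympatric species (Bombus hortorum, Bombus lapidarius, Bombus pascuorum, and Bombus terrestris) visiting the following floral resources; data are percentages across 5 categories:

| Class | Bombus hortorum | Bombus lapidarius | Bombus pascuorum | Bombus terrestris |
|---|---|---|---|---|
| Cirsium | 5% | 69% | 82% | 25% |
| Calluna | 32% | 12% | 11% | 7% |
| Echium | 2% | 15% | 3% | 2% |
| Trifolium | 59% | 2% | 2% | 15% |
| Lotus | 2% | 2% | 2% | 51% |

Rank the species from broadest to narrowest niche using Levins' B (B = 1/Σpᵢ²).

Convert percentages to proportions (divide by 100).
Σp_hortᵢ² = 0.05² + 0.32² + 0.02² + 0.59² + 0.02² = 0.0025 + 0.1024 + 0.0004 + 0.3481 + 0.0004 = 0.4538
B_hort = 1 / 0.4538 = 2.2036
Σp_lapiᵢ² = 0.69² + 0.12² + 0.15² + 0.02² + 0.02² = 0.4761 + 0.0144 + 0.0225 + 0.0004 + 0.0004 = 0.5138
B_lapi = 1 / 0.5138 = 1.9463
Σp_pascᵢ² = 0.82² + 0.11² + 0.03² + 0.02² + 0.02² = 0.6724 + 0.0121 + 0.0009 + 0.0004 + 0.0004 = 0.6862
B_pasc = 1 / 0.6862 = 1.4573
Σp_terrᵢ² = 0.25² + 0.07² + 0.02² + 0.15² + 0.51² = 0.0625 + 0.0049 + 0.0004 + 0.0225 + 0.2601 = 0.3504
B_terr = 1 / 0.3504 = 2.8539
Ranking by B (broadest → narrowest): Bombus terrestris (2.85) > Bombus hortorum (2.20) > Bombus lapidarius (1.95) > Bombus pascuorum (1.46)

Bombus terrestris > Bombus hortorum > Bombus lapidarius > Bombus pascuorum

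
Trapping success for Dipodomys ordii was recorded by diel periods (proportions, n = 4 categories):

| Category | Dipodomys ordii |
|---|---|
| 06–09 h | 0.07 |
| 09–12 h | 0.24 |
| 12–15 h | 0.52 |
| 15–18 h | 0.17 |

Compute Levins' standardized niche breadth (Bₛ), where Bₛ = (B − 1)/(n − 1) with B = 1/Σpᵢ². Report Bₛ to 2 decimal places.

Σpᵢ² = 0.07² + 0.24² + 0.52² + 0.17² = 0.0049 + 0.0576 + 0.2704 + 0.0289 = 0.3618
B = 1 / 0.3618 = 2.7640
Bₛ = (B − 1)/(n − 1) = (2.7640 − 1)/(4 − 1) = 1.7640/3 = 0.5880

0.59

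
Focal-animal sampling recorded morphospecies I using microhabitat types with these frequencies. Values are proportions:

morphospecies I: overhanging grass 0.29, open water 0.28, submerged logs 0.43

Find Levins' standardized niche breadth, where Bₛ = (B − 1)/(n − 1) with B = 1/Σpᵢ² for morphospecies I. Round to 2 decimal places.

0.94

Σpᵢ² = 0.29² + 0.28² + 0.43² = 0.0841 + 0.0784 + 0.1849 = 0.3474
B = 1 / 0.3474 = 2.8785
Bₛ = (B − 1)/(n − 1) = (2.8785 − 1)/(3 − 1) = 1.8785/2 = 0.9393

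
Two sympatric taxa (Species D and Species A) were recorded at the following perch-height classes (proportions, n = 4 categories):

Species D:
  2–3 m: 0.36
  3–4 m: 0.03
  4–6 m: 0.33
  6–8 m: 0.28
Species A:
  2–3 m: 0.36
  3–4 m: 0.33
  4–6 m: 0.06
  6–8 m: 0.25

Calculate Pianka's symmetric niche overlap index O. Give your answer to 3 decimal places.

Σ p₁ᵢp₂ᵢ = 0.1296 + 0.0099 + 0.0198 + 0.0700 = 0.2293
Σp_1ᵢ² = 0.36² + 0.03² + 0.33² + 0.28² = 0.1296 + 0.0009 + 0.1089 + 0.0784 = 0.3178
Σp_2ᵢ² = 0.36² + 0.33² + 0.06² + 0.25² = 0.1296 + 0.1089 + 0.0036 + 0.0625 = 0.3046
O = 0.2293 / √(0.3178 × 0.3046) = 0.2293 / 0.311130 = 0.73699

0.737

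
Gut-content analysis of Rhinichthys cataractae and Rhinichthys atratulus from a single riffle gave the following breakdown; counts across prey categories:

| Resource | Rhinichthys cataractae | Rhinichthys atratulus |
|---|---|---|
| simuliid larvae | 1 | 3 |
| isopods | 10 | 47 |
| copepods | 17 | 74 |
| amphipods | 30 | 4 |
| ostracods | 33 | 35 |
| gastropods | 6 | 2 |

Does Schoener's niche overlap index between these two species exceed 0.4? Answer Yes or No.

Proportions for Rhinichthys cataractae (n=97): 1/97=0.0103, 10/97=0.1031, 17/97=0.1753, 30/97=0.3093, 33/97=0.3402, 6/97=0.0619
Proportions for Rhinichthys atratulus (n=165): 3/165=0.0182, 47/165=0.2848, 74/165=0.4485, 4/165=0.0242, 35/165=0.2121, 2/165=0.0121
Σ|p₁ᵢ − p₂ᵢ| = 0.0079 + 0.1817 + 0.2732 + 0.2851 + 0.1281 + 0.0498 = 0.9258
D = 1 − ½ × 0.9258 = 1 − 0.46290 = 0.53710
D = 0.53710 > 0.4 → Yes.

Yes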